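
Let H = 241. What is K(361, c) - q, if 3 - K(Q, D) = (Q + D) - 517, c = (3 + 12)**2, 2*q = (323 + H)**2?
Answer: -159114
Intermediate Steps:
q = 159048 (q = (323 + 241)**2/2 = (1/2)*564**2 = (1/2)*318096 = 159048)
c = 225 (c = 15**2 = 225)
K(Q, D) = 520 - D - Q (K(Q, D) = 3 - ((Q + D) - 517) = 3 - ((D + Q) - 517) = 3 - (-517 + D + Q) = 3 + (517 - D - Q) = 520 - D - Q)
K(361, c) - q = (520 - 1*225 - 1*361) - 1*159048 = (520 - 225 - 361) - 159048 = -66 - 159048 = -159114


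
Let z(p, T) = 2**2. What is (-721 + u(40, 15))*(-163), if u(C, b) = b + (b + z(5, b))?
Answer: 111981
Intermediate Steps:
z(p, T) = 4
u(C, b) = 4 + 2*b (u(C, b) = b + (b + 4) = b + (4 + b) = 4 + 2*b)
(-721 + u(40, 15))*(-163) = (-721 + (4 + 2*15))*(-163) = (-721 + (4 + 30))*(-163) = (-721 + 34)*(-163) = -687*(-163) = 111981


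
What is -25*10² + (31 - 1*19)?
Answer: -2488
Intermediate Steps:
-25*10² + (31 - 1*19) = -25*100 + (31 - 19) = -2500 + 12 = -2488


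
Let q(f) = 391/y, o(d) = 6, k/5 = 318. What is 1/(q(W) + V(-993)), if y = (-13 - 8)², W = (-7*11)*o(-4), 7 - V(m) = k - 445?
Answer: -441/501467 ≈ -0.00087942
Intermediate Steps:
k = 1590 (k = 5*318 = 1590)
V(m) = -1138 (V(m) = 7 - (1590 - 445) = 7 - 1*1145 = 7 - 1145 = -1138)
W = -462 (W = -7*11*6 = -77*6 = -462)
y = 441 (y = (-21)² = 441)
q(f) = 391/441
1/(q(W) + V(-993)) = 1/(391/441 - 1138) = 1/(-501467/441) = -441/501467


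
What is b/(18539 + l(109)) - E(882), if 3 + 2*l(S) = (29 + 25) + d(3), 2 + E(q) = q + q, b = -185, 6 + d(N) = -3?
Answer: -6540581/3712 ≈ -1762.0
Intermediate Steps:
d(N) = -9 (d(N) = -6 - 3 = -9)
E(q) = -2 + 2*q (E(q) = -2 + (q + q) = -2 + 2*q)
l(S) = 21 (l(S) = -3/2 + ((29 + 25) - 9)/2 = -3/2 + (54 - 9)/2 = -3/2 + (½)*45 = -3/2 + 45/2 = 21)
b/(18539 + l(109)) - E(882) = -185/(18539 + 21) - (-2 + 2*882) = -185/18560 - (-2 + 1764) = -185*1/18560 - 1*1762 = -37/3712 - 1762 = -6540581/3712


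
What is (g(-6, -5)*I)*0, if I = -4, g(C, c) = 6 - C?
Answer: 0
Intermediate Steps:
(g(-6, -5)*I)*0 = ((6 - 1*(-6))*(-4))*0 = ((6 + 6)*(-4))*0 = (12*(-4))*0 = -48*0 = 0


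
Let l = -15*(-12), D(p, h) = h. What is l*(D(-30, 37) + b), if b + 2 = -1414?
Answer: -248220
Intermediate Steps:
b = -1416 (b = -2 - 1414 = -1416)
l = 180
l*(D(-30, 37) + b) = 180*(37 - 1416) = 180*(-1379) = -248220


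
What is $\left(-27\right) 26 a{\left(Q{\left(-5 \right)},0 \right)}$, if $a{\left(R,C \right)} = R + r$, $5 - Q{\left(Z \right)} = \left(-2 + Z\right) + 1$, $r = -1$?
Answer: $-7020$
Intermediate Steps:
$Q{\left(Z \right)} = 6 - Z$ ($Q{\left(Z \right)} = 5 - \left(\left(-2 + Z\right) + 1\right) = 5 - \left(-1 + Z\right) = 6 - Z$)
$a{\left(R,C \right)} = -1 + R$ ($a{\left(R,C \right)} = R - 1 = -1 + R$)
$\left(-27\right) 26 a{\left(Q{\left(-5 \right)},0 \right)} = \left(-27\right) 26 \left(-1 + \left(6 - -5\right)\right) = - 702 \left(-1 + \left(6 + 5\right)\right) = - 702 \left(-1 + 11\right) = \left(-702\right) 10 = -7020$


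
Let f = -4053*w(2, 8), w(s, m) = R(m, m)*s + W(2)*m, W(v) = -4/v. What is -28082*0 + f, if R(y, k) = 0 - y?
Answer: 129696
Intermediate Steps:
R(y, k) = -y
w(s, m) = -2*m - m*s (w(s, m) = (-m)*s + (-4/2)*m = -m*s + (-4*½)*m = -m*s - 2*m = -2*m - m*s)
f = 129696 (f = -32424*(-2 - 1*2) = -32424*(-2 - 2) = -32424*(-4) = -4053*(-32) = 129696)
-28082*0 + f = -28082*0 + 129696 = -739*0 + 129696 = 0 + 129696 = 129696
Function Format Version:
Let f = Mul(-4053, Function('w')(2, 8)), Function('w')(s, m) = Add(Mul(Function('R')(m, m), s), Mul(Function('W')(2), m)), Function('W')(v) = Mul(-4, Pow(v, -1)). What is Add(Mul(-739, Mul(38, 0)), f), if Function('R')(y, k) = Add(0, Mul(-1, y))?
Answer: 129696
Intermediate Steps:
Function('R')(y, k) = Mul(-1, y)
Function('w')(s, m) = Add(Mul(-2, m), Mul(-1, m, s)) (Function('w')(s, m) = Add(Mul(Mul(-1, m), s), Mul(Mul(-4, Pow(2, -1)), m)) = Add(Mul(-1, m, s), Mul(Mul(-4, Rational(1, 2)), m)) = Add(Mul(-1, m, s), Mul(-2, m)) = Add(Mul(-2, m), Mul(-1, m, s)))
f = 129696 (f = Mul(-4053, Mul(8, Add(-2, Mul(-1, 2)))) = Mul(-4053, Mul(8, Add(-2, -2))) = Mul(-4053, Mul(8, -4)) = Mul(-4053, -32) = 129696)
Add(Mul(-739, Mul(38, 0)), f) = Add(Mul(-739, Mul(38, 0)), 129696) = Add(Mul(-739, 0), 129696) = Add(0, 129696) = 129696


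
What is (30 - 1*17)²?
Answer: 169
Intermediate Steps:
(30 - 1*17)² = (30 - 17)² = 13² = 169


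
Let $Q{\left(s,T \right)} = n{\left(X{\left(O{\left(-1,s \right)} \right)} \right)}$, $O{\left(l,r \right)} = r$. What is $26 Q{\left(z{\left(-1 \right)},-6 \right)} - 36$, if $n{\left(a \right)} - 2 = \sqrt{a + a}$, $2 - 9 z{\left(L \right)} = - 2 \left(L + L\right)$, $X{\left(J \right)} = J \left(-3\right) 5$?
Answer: $16 + \frac{52 \sqrt{15}}{3} \approx 83.132$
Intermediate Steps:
$X{\left(J \right)} = - 15 J$ ($X{\left(J \right)} = - 3 J 5 = - 15 J$)
$z{\left(L \right)} = \frac{2}{9} + \frac{4 L}{9}$ ($z{\left(L \right)} = \frac{2}{9} - \frac{\left(-2\right) \left(L + L\right)}{9} = \frac{2}{9} - \frac{\left(-2\right) 2 L}{9} = \frac{2}{9} - \frac{\left(-4\right) L}{9} = \frac{2}{9} + \frac{4 L}{9}$)
$n{\left(a \right)} = 2 + \sqrt{2} \sqrt{a}$ ($n{\left(a \right)} = 2 + \sqrt{a + a} = 2 + \sqrt{2 a} = 2 + \sqrt{2} \sqrt{a}$)
$Q{\left(s,T \right)} = 2 + \sqrt{30} \sqrt{- s}$ ($Q{\left(s,T \right)} = 2 + \sqrt{2} \sqrt{- 15 s} = 2 + \sqrt{2} \sqrt{15} \sqrt{- s} = 2 + \sqrt{30} \sqrt{- s}$)
$26 Q{\left(z{\left(-1 \right)},-6 \right)} - 36 = 26 \left(2 + \sqrt{30} \sqrt{- (\frac{2}{9} + \frac{4}{9} \left(-1\right))}\right) - 36 = 26 \left(2 + \sqrt{30} \sqrt{- (\frac{2}{9} - \frac{4}{9})}\right) - 36 = 26 \left(2 + \sqrt{30} \sqrt{\left(-1\right) \left(- \frac{2}{9}\right)}\right) - 36 = 26 \left(2 + \sqrt{30} \sqrt{\frac{2}{9}}\right) - 36 = 26 \left(2 + \sqrt{30} \frac{\sqrt{2}}{3}\right) - 36 = 26 \left(2 + \frac{2 \sqrt{15}}{3}\right) - 36 = \left(52 + \frac{52 \sqrt{15}}{3}\right) - 36 = 16 + \frac{52 \sqrt{15}}{3}$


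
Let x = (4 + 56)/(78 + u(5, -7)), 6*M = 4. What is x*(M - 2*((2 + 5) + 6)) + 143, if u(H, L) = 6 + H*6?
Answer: 389/3 ≈ 129.67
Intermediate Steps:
u(H, L) = 6 + 6*H
M = ⅔ (M = (⅙)*4 = ⅔ ≈ 0.66667)
x = 10/19 (x = (4 + 56)/(78 + (6 + 6*5)) = 60/(78 + (6 + 30)) = 60/(78 + 36) = 60/114 = 60*(1/114) = 10/19 ≈ 0.52632)
x*(M - 2*((2 + 5) + 6)) + 143 = 10*(⅔ - 2*((2 + 5) + 6))/19 + 143 = 10*(⅔ - 2*(7 + 6))/19 + 143 = 10*(⅔ - 2*13)/19 + 143 = 10*(⅔ - 26)/19 + 143 = (10/19)*(-76/3) + 143 = -40/3 + 143 = 389/3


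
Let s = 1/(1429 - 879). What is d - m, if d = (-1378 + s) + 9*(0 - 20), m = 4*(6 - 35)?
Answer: -793099/550 ≈ -1442.0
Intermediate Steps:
m = -116 (m = 4*(-29) = -116)
s = 1/550 ≈ 0.0018182
d = -856899/550 (d = (-1378 + 1/550) + 9*(0 - 20) = -757899/550 + 9*(-20) = -757899/550 - 180 = -856899/550 ≈ -1558.0)
d - m = -856899/550 - 1*(-116) = -856899/550 + 116 = -793099/550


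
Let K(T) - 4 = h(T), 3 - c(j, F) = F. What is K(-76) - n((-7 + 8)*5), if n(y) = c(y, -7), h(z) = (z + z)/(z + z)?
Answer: -5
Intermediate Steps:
c(j, F) = 3 - F
h(z) = 1 (h(z) = (2*z)/((2*z)) = (2*z)*(1/(2*z)) = 1)
K(T) = 5 (K(T) = 4 + 1 = 5)
n(y) = 10 (n(y) = 3 - 1*(-7) = 3 + 7 = 10)
K(-76) - n((-7 + 8)*5) = 5 - 1*10 = 5 - 10 = -5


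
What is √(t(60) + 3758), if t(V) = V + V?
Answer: √3878 ≈ 62.274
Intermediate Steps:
t(V) = 2*V
√(t(60) + 3758) = √(2*60 + 3758) = √(120 + 3758) = √3878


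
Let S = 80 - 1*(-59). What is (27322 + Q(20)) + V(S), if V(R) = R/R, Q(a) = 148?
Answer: 27471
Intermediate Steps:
S = 139 (S = 80 + 59 = 139)
V(R) = 1
(27322 + Q(20)) + V(S) = (27322 + 148) + 1 = 27470 + 1 = 27471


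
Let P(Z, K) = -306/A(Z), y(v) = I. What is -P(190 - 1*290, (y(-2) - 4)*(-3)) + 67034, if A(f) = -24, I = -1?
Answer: 268085/4 ≈ 67021.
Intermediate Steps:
y(v) = -1
P(Z, K) = 51/4 (P(Z, K) = -306/(-24) = -306*(-1/24) = 51/4)
-P(190 - 1*290, (y(-2) - 4)*(-3)) + 67034 = -1*51/4 + 67034 = -51/4 + 67034 = 268085/4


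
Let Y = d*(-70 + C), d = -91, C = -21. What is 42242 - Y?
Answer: 33961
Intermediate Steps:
Y = 8281 (Y = -91*(-70 - 21) = -91*(-91) = 8281)
42242 - Y = 42242 - 1*8281 = 42242 - 8281 = 33961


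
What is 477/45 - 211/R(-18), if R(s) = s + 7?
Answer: 1638/55 ≈ 29.782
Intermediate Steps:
R(s) = 7 + s
477/45 - 211/R(-18) = 477/45 - 211/(7 - 18) = 477*(1/45) - 211/(-11) = 53/5 - 211*(-1/11) = 53/5 + 211/11 = 1638/55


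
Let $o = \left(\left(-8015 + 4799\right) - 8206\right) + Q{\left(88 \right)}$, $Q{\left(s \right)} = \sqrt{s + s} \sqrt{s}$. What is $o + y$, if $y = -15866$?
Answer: $-27288 + 88 \sqrt{2} \approx -27164.0$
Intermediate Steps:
$Q{\left(s \right)} = s \sqrt{2}$ ($Q{\left(s \right)} = \sqrt{2 s} \sqrt{s} = \sqrt{2} \sqrt{s} \sqrt{s} = s \sqrt{2}$)
$o = -11422 + 88 \sqrt{2}$ ($o = \left(\left(-8015 + 4799\right) - 8206\right) + 88 \sqrt{2} = \left(-3216 - 8206\right) + 88 \sqrt{2} = -11422 + 88 \sqrt{2} \approx -11298.0$)
$o + y = \left(-11422 + 88 \sqrt{2}\right) - 15866 = -27288 + 88 \sqrt{2}$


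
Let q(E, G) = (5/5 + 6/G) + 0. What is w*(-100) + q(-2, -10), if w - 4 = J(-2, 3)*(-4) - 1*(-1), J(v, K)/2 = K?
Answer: 9502/5 ≈ 1900.4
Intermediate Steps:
J(v, K) = 2*K
w = -19 (w = 4 + ((2*3)*(-4) - 1*(-1)) = 4 + (6*(-4) + 1) = 4 + (-24 + 1) = 4 - 23 = -19)
q(E, G) = 1 + 6/G (q(E, G) = (5*(⅕) + 6/G) + 0 = (1 + 6/G) + 0 = 1 + 6/G)
w*(-100) + q(-2, -10) = -19*(-100) + (6 - 10)/(-10) = 1900 - ⅒*(-4) = 1900 + ⅖ = 9502/5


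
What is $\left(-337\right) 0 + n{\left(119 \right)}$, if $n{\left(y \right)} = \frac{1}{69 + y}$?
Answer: $\frac{1}{188} \approx 0.0053191$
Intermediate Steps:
$\left(-337\right) 0 + n{\left(119 \right)} = \left(-337\right) 0 + \frac{1}{69 + 119} = 0 + \frac{1}{188} = \frac{1}{188}$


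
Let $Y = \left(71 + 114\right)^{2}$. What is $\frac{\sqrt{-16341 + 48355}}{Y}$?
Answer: $\frac{\sqrt{32014}}{34225} \approx 0.0052279$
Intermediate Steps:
$Y = 34225$ ($Y = 185^{2} = 34225$)
$\frac{\sqrt{-16341 + 48355}}{Y} = \frac{\sqrt{-16341 + 48355}}{34225} = \sqrt{32014} \cdot \frac{1}{34225} = \frac{\sqrt{32014}}{34225}$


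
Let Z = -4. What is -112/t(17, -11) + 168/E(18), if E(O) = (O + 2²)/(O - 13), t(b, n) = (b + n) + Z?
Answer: -196/11 ≈ -17.818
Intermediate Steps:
t(b, n) = -4 + b + n (t(b, n) = (b + n) - 4 = -4 + b + n)
E(O) = (4 + O)/(-13 + O) (E(O) = (O + 4)/(-13 + O) = (4 + O)/(-13 + O))
-112/t(17, -11) + 168/E(18) = -112/(-4 + 17 - 11) + 168/(((4 + 18)/(-13 + 18))) = -112/2 + 168/((22/5)) = -112*½ + 168/(((⅕)*22)) = -56 + 168/(22/5) = -56 + 168*(5/22) = -56 + 420/11 = -196/11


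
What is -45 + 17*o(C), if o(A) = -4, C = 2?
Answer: -113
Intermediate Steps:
-45 + 17*o(C) = -45 + 17*(-4) = -45 - 68 = -113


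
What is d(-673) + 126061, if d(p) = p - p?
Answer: 126061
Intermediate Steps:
d(p) = 0
d(-673) + 126061 = 0 + 126061 = 126061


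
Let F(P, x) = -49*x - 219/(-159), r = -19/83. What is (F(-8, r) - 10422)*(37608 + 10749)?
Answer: -2214314226432/4399 ≈ -5.0337e+8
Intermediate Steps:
r = -19/83 (r = -19*1/83 = -19/83 ≈ -0.22892)
F(P, x) = 73/53 - 49*x (F(P, x) = -49*x - 219*(-1/159) = -49*x + 73/53 = 73/53 - 49*x)
(F(-8, r) - 10422)*(37608 + 10749) = ((73/53 - 49*(-19/83)) - 10422)*(37608 + 10749) = ((73/53 + 931/83) - 10422)*48357 = (55402/4399 - 10422)*48357 = -45790976/4399*48357 = -2214314226432/4399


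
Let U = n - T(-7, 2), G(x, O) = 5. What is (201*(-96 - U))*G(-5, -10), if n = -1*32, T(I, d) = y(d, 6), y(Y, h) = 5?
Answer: -59295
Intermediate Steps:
T(I, d) = 5
n = -32
U = -37 (U = -32 - 1*5 = -32 - 5 = -37)
(201*(-96 - U))*G(-5, -10) = (201*(-96 - 1*(-37)))*5 = (201*(-96 + 37))*5 = (201*(-59))*5 = -11859*5 = -59295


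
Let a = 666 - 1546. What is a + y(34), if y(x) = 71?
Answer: -809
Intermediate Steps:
a = -880
a + y(34) = -880 + 71 = -809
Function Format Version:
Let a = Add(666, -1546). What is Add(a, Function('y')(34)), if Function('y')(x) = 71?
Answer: -809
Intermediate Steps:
a = -880
Add(a, Function('y')(34)) = Add(-880, 71) = -809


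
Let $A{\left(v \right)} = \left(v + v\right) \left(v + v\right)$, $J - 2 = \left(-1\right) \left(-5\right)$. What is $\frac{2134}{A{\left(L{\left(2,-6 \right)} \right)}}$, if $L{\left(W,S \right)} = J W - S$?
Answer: $\frac{1067}{800} \approx 1.3337$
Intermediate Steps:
$J = 7$ ($J = 2 - -5 = 2 + 5 = 7$)
$L{\left(W,S \right)} = - S + 7 W$ ($L{\left(W,S \right)} = 7 W - S = - S + 7 W$)
$A{\left(v \right)} = 4 v^{2}$ ($A{\left(v \right)} = 2 v 2 v = 4 v^{2}$)
$\frac{2134}{A{\left(L{\left(2,-6 \right)} \right)}} = \frac{2134}{4 \left(\left(-1\right) \left(-6\right) + 7 \cdot 2\right)^{2}} = \frac{2134}{4 \left(6 + 14\right)^{2}} = \frac{2134}{4 \cdot 20^{2}} = \frac{2134}{4 \cdot 400} = \frac{2134}{1600} = 2134 \cdot \frac{1}{1600} = \frac{1067}{800}$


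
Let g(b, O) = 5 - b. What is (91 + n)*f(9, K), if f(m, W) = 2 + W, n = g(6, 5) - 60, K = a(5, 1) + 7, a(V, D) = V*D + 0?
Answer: 420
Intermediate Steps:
a(V, D) = D*V (a(V, D) = D*V + 0 = D*V)
K = 12 (K = 1*5 + 7 = 5 + 7 = 12)
n = -61 (n = (5 - 1*6) - 60 = (5 - 6) - 60 = -1 - 60 = -61)
(91 + n)*f(9, K) = (91 - 61)*(2 + 12) = 30*14 = 420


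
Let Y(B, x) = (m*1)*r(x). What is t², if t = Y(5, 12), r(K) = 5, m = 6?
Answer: 900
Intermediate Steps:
Y(B, x) = 30 (Y(B, x) = (6*1)*5 = 6*5 = 30)
t = 30
t² = 30² = 900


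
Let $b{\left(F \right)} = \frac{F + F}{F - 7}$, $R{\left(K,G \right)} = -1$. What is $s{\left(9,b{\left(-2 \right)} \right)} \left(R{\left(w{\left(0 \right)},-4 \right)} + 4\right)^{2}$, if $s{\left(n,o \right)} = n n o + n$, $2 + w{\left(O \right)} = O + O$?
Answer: $405$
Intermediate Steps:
$w{\left(O \right)} = -2 + 2 O$ ($w{\left(O \right)} = -2 + \left(O + O\right) = -2 + 2 O$)
$b{\left(F \right)} = \frac{2 F}{-7 + F}$
$s{\left(n,o \right)} = n + o n^{2}$ ($s{\left(n,o \right)} = n^{2} o + n = o n^{2} + n = n + o n^{2}$)
$s{\left(9,b{\left(-2 \right)} \right)} \left(R{\left(w{\left(0 \right)},-4 \right)} + 4\right)^{2} = 9 \left(1 + 9 \cdot 2 \left(-2\right) \frac{1}{-7 - 2}\right) \left(-1 + 4\right)^{2} = 9 \left(1 + 9 \cdot 2 \left(-2\right) \frac{1}{-9}\right) 3^{2} = 9 \left(1 + 9 \cdot 2 \left(-2\right) \left(- \frac{1}{9}\right)\right) 9 = 9 \left(1 + 9 \cdot \frac{4}{9}\right) 9 = 9 \left(1 + 4\right) 9 = 9 \cdot 5 \cdot 9 = 45 \cdot 9 = 405$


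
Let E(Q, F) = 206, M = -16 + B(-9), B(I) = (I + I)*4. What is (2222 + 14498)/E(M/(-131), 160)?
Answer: 8360/103 ≈ 81.165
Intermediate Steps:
B(I) = 8*I (B(I) = (2*I)*4 = 8*I)
M = -88 (M = -16 + 8*(-9) = -16 - 72 = -88)
(2222 + 14498)/E(M/(-131), 160) = (2222 + 14498)/206 = 16720*(1/206) = 8360/103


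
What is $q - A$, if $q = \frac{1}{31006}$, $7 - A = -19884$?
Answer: $- \frac{616740345}{31006} \approx -19891.0$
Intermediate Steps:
$A = 19891$ ($A = 7 - -19884 = 7 + 19884 = 19891$)
$q = \frac{1}{31006} \approx 3.2252 \cdot 10^{-5}$
$q - A = \frac{1}{31006} - 19891 = - \frac{616740345}{31006}$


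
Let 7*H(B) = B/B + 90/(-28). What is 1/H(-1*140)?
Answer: -98/31 ≈ -3.1613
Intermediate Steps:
H(B) = -31/98 (H(B) = (B/B + 90/(-28))/7 = (1 + 90*(-1/28))/7 = (1 - 45/14)/7 = (⅐)*(-31/14) = -31/98)
1/H(-1*140) = 1/(-31/98) = -98/31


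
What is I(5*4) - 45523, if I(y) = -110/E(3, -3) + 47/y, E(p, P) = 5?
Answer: -910853/20 ≈ -45543.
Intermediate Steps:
I(y) = -22 + 47/y (I(y) = -110/5 + 47/y = -110*⅕ + 47/y = -22 + 47/y)
I(5*4) - 45523 = (-22 + 47/((5*4))) - 45523 = (-22 + 47/20) - 45523 = -393/20 - 45523 = -910853/20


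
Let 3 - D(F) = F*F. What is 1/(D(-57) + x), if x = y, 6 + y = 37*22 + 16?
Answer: -1/2422 ≈ -0.00041288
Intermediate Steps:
y = 824 (y = -6 + (37*22 + 16) = -6 + (814 + 16) = -6 + 830 = 824)
x = 824
D(F) = 3 - F² (D(F) = 3 - F*F = 3 - F²)
1/(D(-57) + x) = 1/((3 - 1*(-57)²) + 824) = 1/((3 - 1*3249) + 824) = 1/((3 - 3249) + 824) = 1/(-3246 + 824) = 1/(-2422) = -1/2422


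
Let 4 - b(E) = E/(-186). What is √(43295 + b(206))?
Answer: √374502630/93 ≈ 208.09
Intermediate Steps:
b(E) = 4 + E/186 (b(E) = 4 - E/(-186) = 4 - E*(-1)/186 = 4 - (-1)*E/186 = 4 + E/186)
√(43295 + b(206)) = √(43295 + (4 + (1/186)*206)) = √(43295 + (4 + 103/93)) = √(43295 + 475/93) = √(4026910/93) = √374502630/93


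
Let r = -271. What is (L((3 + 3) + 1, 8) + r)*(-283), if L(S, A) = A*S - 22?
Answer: 67071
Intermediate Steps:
L(S, A) = -22 + A*S
(L((3 + 3) + 1, 8) + r)*(-283) = ((-22 + 8*((3 + 3) + 1)) - 271)*(-283) = ((-22 + 8*(6 + 1)) - 271)*(-283) = ((-22 + 8*7) - 271)*(-283) = ((-22 + 56) - 271)*(-283) = (34 - 271)*(-283) = -237*(-283) = 67071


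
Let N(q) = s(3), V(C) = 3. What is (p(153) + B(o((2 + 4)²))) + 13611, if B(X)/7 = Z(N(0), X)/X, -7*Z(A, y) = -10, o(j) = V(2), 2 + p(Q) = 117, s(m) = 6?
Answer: 41188/3 ≈ 13729.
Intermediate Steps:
p(Q) = 115 (p(Q) = -2 + 117 = 115)
N(q) = 6
o(j) = 3
Z(A, y) = 10/7 (Z(A, y) = -⅐*(-10) = 10/7)
B(X) = 10/X (B(X) = 7*(10/(7*X)) = 10/X)
(p(153) + B(o((2 + 4)²))) + 13611 = (115 + 10/3) + 13611 = 355/3 + 13611 = 41188/3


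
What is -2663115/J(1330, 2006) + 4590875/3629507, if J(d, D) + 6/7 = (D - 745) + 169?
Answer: -67614634626635/36309588028 ≈ -1862.2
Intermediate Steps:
J(d, D) = -4038/7 + D (J(d, D) = -6/7 + ((D - 745) + 169) = -6/7 + ((-745 + D) + 169) = -6/7 + (-576 + D) = -4038/7 + D)
-2663115/J(1330, 2006) + 4590875/3629507 = -2663115/(-4038/7 + 2006) + 4590875/3629507 = -2663115/10004/7 + 4590875*(1/3629507) = -2663115*7/10004 + 4590875/3629507 = -18641805/10004 + 4590875/3629507 = -67614634626635/36309588028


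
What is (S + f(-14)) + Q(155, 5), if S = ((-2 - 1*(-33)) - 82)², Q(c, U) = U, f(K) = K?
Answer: 2592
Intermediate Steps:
S = 2601 (S = ((-2 + 33) - 82)² = (31 - 82)² = (-51)² = 2601)
(S + f(-14)) + Q(155, 5) = (2601 - 14) + 5 = 2587 + 5 = 2592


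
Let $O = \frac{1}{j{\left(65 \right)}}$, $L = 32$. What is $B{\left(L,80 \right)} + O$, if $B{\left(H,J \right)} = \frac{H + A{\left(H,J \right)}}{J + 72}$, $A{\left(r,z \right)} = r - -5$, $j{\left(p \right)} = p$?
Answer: $\frac{4637}{9880} \approx 0.46933$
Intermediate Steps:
$A{\left(r,z \right)} = 5 + r$ ($A{\left(r,z \right)} = r + 5 = 5 + r$)
$O = \frac{1}{65} \approx 0.015385$
$B{\left(H,J \right)} = \frac{5 + 2 H}{72 + J}$ ($B{\left(H,J \right)} = \frac{H + \left(5 + H\right)}{J + 72} = \frac{5 + 2 H}{72 + J}$)
$B{\left(L,80 \right)} + O = \frac{5 + 2 \cdot 32}{72 + 80} + \frac{1}{65} = \frac{5 + 64}{152} + \frac{1}{65} = \frac{1}{152} \cdot 69 + \frac{1}{65} = \frac{69}{152} + \frac{1}{65} = \frac{4637}{9880}$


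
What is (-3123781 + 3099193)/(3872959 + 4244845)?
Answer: -6147/2029451 ≈ -0.0030289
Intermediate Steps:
(-3123781 + 3099193)/(3872959 + 4244845) = -24588/8117804 = -24588*1/8117804 = -6147/2029451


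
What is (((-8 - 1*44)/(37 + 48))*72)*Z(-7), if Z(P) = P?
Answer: 26208/85 ≈ 308.33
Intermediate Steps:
(((-8 - 1*44)/(37 + 48))*72)*Z(-7) = (((-8 - 1*44)/(37 + 48))*72)*(-7) = (((-8 - 44)/85)*72)*(-7) = (-52*1/85*72)*(-7) = -52/85*72*(-7) = -3744/85*(-7) = 26208/85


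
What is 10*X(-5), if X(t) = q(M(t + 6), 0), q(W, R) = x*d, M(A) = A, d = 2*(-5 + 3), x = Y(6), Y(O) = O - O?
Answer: 0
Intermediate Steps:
Y(O) = 0
x = 0
d = -4 (d = 2*(-2) = -4)
q(W, R) = 0 (q(W, R) = 0*(-4) = 0)
X(t) = 0
10*X(-5) = 10*0 = 0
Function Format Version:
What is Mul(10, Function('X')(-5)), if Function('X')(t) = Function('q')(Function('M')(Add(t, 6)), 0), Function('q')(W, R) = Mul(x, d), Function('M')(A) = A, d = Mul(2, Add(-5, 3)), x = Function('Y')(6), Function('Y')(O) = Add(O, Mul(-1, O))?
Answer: 0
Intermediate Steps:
Function('Y')(O) = 0
x = 0
d = -4 (d = Mul(2, -2) = -4)
Function('q')(W, R) = 0 (Function('q')(W, R) = Mul(0, -4) = 0)
Function('X')(t) = 0
Mul(10, Function('X')(-5)) = Mul(10, 0) = 0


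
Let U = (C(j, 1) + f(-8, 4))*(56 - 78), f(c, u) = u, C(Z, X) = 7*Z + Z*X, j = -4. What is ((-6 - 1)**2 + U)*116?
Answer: 77140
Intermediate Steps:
C(Z, X) = 7*Z + X*Z
U = 616 (U = (-4*(7 + 1) + 4)*(56 - 78) = (-4*8 + 4)*(-22) = (-32 + 4)*(-22) = -28*(-22) = 616)
((-6 - 1)**2 + U)*116 = ((-6 - 1)**2 + 616)*116 = ((-7)**2 + 616)*116 = (49 + 616)*116 = 665*116 = 77140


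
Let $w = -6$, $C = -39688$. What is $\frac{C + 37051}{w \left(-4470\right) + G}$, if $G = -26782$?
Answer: $- \frac{2637}{38} \approx -69.395$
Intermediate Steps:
$\frac{C + 37051}{w \left(-4470\right) + G} = \frac{-39688 + 37051}{\left(-6\right) \left(-4470\right) - 26782} = - \frac{2637}{26820 - 26782} = - \frac{2637}{38}$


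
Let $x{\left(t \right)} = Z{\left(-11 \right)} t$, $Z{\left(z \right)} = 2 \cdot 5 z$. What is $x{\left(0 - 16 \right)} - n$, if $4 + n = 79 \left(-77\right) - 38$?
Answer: $7885$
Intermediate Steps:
$n = -6125$ ($n = -4 + \left(79 \left(-77\right) - 38\right) = -4 - 6121 = -6125$)
$Z{\left(z \right)} = 10 z$
$x{\left(t \right)} = - 110 t$ ($x{\left(t \right)} = 10 \left(-11\right) t = - 110 t$)
$x{\left(0 - 16 \right)} - n = - 110 \left(0 - 16\right) - -6125 = - 110 \left(0 - 16\right) + 6125 = \left(-110\right) \left(-16\right) + 6125 = 1760 + 6125 = 7885$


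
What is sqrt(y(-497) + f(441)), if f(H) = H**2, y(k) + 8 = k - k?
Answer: sqrt(194473) ≈ 440.99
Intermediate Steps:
y(k) = -8 (y(k) = -8 + (k - k) = -8 + 0 = -8)
sqrt(y(-497) + f(441)) = sqrt(-8 + 441**2) = sqrt(-8 + 194481) = sqrt(194473)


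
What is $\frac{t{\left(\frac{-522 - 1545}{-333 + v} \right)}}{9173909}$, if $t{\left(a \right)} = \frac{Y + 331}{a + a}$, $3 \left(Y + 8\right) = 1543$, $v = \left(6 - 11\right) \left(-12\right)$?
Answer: $\frac{8792}{1458651531} \approx 6.0275 \cdot 10^{-6}$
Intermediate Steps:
$v = 60$ ($v = \left(-5\right) \left(-12\right) = 60$)
$Y = \frac{1519}{3}$ ($Y = -8 + \frac{1}{3} \cdot 1543 = -8 + \frac{1543}{3} = \frac{1519}{3} \approx 506.33$)
$t{\left(a \right)} = \frac{1256}{3 a}$ ($t{\left(a \right)} = \frac{\frac{1519}{3} + 331}{a + a} = \frac{2512}{3 \cdot 2 a} = \frac{2512 \frac{1}{2 a}}{3} = \frac{1256}{3 a}$)
$\frac{t{\left(\frac{-522 - 1545}{-333 + v} \right)}}{9173909} = \frac{\frac{1256}{3} \frac{1}{\left(-522 - 1545\right) \frac{1}{-333 + 60}}}{9173909} = \frac{1256}{3 \left(- \frac{2067}{-273}\right)} \frac{1}{9173909} = \frac{1256}{3 \left(\left(-2067\right) \left(- \frac{1}{273}\right)\right)} \frac{1}{9173909} = \frac{1256}{3 \cdot \frac{53}{7}} \cdot \frac{1}{9173909} = \frac{1256}{3} \cdot \frac{7}{53} \cdot \frac{1}{9173909} = \frac{8792}{159} \cdot \frac{1}{9173909} = \frac{8792}{1458651531}$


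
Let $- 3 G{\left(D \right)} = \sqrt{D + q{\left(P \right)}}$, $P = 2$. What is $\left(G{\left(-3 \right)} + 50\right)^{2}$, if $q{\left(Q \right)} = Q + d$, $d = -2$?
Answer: $\frac{\left(150 - i \sqrt{3}\right)^{2}}{9} \approx 2499.7 - 57.735 i$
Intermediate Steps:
$q{\left(Q \right)} = -2 + Q$ ($q{\left(Q \right)} = Q - 2 = -2 + Q$)
$G{\left(D \right)} = - \frac{\sqrt{D}}{3}$ ($G{\left(D \right)} = - \frac{\sqrt{D + \left(-2 + 2\right)}}{3} = - \frac{\sqrt{D + 0}}{3} = - \frac{\sqrt{D}}{3}$)
$\left(G{\left(-3 \right)} + 50\right)^{2} = \left(- \frac{\sqrt{-3}}{3} + 50\right)^{2} = \left(- \frac{i \sqrt{3}}{3} + 50\right)^{2} = \left(50 - \frac{i \sqrt{3}}{3}\right)^{2}$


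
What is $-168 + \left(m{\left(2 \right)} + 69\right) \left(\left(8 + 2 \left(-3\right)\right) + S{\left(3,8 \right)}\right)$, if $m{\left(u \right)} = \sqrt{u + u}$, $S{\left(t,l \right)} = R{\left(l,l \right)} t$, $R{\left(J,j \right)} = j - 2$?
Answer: $1252$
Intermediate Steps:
$R{\left(J,j \right)} = -2 + j$ ($R{\left(J,j \right)} = j - 2 = -2 + j$)
$S{\left(t,l \right)} = t \left(-2 + l\right)$ ($S{\left(t,l \right)} = \left(-2 + l\right) t = t \left(-2 + l\right)$)
$m{\left(u \right)} = \sqrt{2} \sqrt{u}$ ($m{\left(u \right)} = \sqrt{2 u} = \sqrt{2} \sqrt{u}$)
$-168 + \left(m{\left(2 \right)} + 69\right) \left(\left(8 + 2 \left(-3\right)\right) + S{\left(3,8 \right)}\right) = -168 + \left(\sqrt{2} \sqrt{2} + 69\right) \left(\left(8 + 2 \left(-3\right)\right) + 3 \left(-2 + 8\right)\right) = -168 + \left(2 + 69\right) \left(\left(8 - 6\right) + 3 \cdot 6\right) = -168 + 71 \left(2 + 18\right) = -168 + 71 \cdot 20 = -168 + 1420 = 1252$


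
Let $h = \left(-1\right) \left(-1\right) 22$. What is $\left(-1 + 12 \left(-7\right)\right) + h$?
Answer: $-63$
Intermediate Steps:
$h = 22$ ($h = 1 \cdot 22 = 22$)
$\left(-1 + 12 \left(-7\right)\right) + h = \left(-1 + 12 \left(-7\right)\right) + 22 = \left(-1 - 84\right) + 22 = -85 + 22 = -63$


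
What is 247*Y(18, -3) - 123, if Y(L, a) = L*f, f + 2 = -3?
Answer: -22353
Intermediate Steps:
f = -5 (f = -2 - 3 = -5)
Y(L, a) = -5*L (Y(L, a) = L*(-5) = -5*L)
247*Y(18, -3) - 123 = 247*(-5*18) - 123 = 247*(-90) - 123 = -22230 - 123 = -22353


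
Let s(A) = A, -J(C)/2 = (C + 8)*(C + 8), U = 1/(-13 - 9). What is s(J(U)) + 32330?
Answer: 7793235/242 ≈ 32203.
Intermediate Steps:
U = -1/22 (U = 1/(-22) = -1/22 ≈ -0.045455)
J(C) = -2*(8 + C)² (J(C) = -2*(C + 8)*(C + 8) = -2*(8 + C)*(8 + C) = -2*(8 + C)²)
s(J(U)) + 32330 = -2*(8 - 1/22)² + 32330 = -2*(175/22)² + 32330 = -2*30625/484 + 32330 = -30625/242 + 32330 = 7793235/242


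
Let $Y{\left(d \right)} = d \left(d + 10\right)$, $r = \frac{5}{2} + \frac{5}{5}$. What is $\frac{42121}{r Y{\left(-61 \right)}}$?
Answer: $\frac{84242}{21777} \approx 3.8684$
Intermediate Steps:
$r = \frac{7}{2}$ ($r = 5 \cdot \frac{1}{2} + 5 \cdot \frac{1}{5} = \frac{5}{2} + 1 = \frac{7}{2} \approx 3.5$)
$Y{\left(d \right)} = d \left(10 + d\right)$
$\frac{42121}{r Y{\left(-61 \right)}} = \frac{42121}{\frac{7}{2} \left(- 61 \left(10 - 61\right)\right)} = \frac{42121}{\frac{7}{2} \left(\left(-61\right) \left(-51\right)\right)} = \frac{42121}{\frac{7}{2} \cdot 3111} = \frac{42121}{\frac{21777}{2}} = 42121 \cdot \frac{2}{21777} = \frac{84242}{21777}$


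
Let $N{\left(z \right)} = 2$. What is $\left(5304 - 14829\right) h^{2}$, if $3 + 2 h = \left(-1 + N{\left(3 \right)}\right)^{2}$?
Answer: $-9525$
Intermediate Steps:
$h = -1$ ($h = - \frac{3}{2} + \frac{\left(-1 + 2\right)^{2}}{2} = - \frac{3}{2} + \frac{1^{2}}{2} = - \frac{3}{2} + \frac{1}{2} \cdot 1 = - \frac{3}{2} + \frac{1}{2} = -1$)
$\left(5304 - 14829\right) h^{2} = \left(5304 - 14829\right) \left(-1\right)^{2} = \left(-9525\right) 1 = -9525$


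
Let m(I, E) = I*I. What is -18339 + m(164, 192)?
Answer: 8557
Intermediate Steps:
m(I, E) = I²
-18339 + m(164, 192) = -18339 + 164² = -18339 + 26896 = 8557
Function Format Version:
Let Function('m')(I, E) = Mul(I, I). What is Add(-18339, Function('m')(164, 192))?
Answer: 8557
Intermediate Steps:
Function('m')(I, E) = Pow(I, 2)
Add(-18339, Function('m')(164, 192)) = Add(-18339, Pow(164, 2)) = Add(-18339, 26896) = 8557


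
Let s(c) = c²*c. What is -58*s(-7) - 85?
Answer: 19809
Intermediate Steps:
s(c) = c³
-58*s(-7) - 85 = -58*(-7)³ - 85 = -58*(-343) - 85 = 19894 - 85 = 19809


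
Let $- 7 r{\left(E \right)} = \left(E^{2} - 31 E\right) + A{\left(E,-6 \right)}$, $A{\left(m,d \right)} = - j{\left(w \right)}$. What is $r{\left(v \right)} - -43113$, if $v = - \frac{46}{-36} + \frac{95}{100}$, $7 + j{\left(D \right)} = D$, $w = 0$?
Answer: $\frac{9779878379}{226800} \approx 43121.0$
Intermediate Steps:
$j{\left(D \right)} = -7 + D$
$A{\left(m,d \right)} = 7$ ($A{\left(m,d \right)} = - (-7 + 0) = \left(-1\right) \left(-7\right) = 7$)
$v = \frac{401}{180}$ ($v = \left(-46\right) \left(- \frac{1}{36}\right) + 95 \cdot \frac{1}{100} = \frac{23}{18} + \frac{19}{20} = \frac{401}{180} \approx 2.2278$)
$r{\left(E \right)} = -1 - \frac{E^{2}}{7} + \frac{31 E}{7}$ ($r{\left(E \right)} = - \frac{\left(E^{2} - 31 E\right) + 7}{7} = - \frac{7 + E^{2} - 31 E}{7} = -1 - \frac{E^{2}}{7} + \frac{31 E}{7}$)
$r{\left(v \right)} - -43113 = \left(-1 - \frac{\left(\frac{401}{180}\right)^{2}}{7} + \frac{31}{7} \cdot \frac{401}{180}\right) - -43113 = \left(-1 - \frac{160801}{226800} + \frac{12431}{1260}\right) + 43113 = \frac{1849979}{226800} + 43113 = \frac{9779878379}{226800}$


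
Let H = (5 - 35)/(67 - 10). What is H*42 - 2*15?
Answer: -990/19 ≈ -52.105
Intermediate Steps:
H = -10/19 (H = -30/57 = -30*1/57 = -10/19 ≈ -0.52632)
H*42 - 2*15 = -10/19*42 - 2*15 = -420/19 - 30 = -990/19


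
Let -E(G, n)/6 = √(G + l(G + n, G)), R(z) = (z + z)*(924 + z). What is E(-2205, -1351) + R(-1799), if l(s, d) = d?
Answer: 3148250 - 126*I*√10 ≈ 3.1482e+6 - 398.45*I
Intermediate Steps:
R(z) = 2*z*(924 + z) (R(z) = (2*z)*(924 + z) = 2*z*(924 + z))
E(G, n) = -6*√2*√G (E(G, n) = -6*√(G + G) = -6*√2*√G)
E(-2205, -1351) + R(-1799) = -6*√2*√(-2205) + 2*(-1799)*(924 - 1799) = -6*√2*21*I*√5 + 2*(-1799)*(-875) = -126*I*√10 + 3148250 = 3148250 - 126*I*√10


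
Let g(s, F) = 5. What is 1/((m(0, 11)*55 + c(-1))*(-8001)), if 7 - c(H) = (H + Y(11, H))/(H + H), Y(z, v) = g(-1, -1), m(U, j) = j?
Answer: -1/4912614 ≈ -2.0356e-7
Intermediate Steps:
Y(z, v) = 5
c(H) = 7 - (5 + H)/(2*H) (c(H) = 7 - (H + 5)/(H + H) = 7 - (5 + H)/(2*H))
1/((m(0, 11)*55 + c(-1))*(-8001)) = 1/((11*55 + (½)*(-5 + 13*(-1))/(-1))*(-8001)) = -1/8001/(605 + (½)*(-1)*(-5 - 13)) = -1/8001/(605 + (½)*(-1)*(-18)) = -1/8001/(605 + 9) = -1/8001/614 = (1/614)*(-1/8001) = -1/4912614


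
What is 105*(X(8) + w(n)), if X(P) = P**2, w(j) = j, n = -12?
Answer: 5460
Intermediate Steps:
105*(X(8) + w(n)) = 105*(8**2 - 12) = 105*(64 - 12) = 105*52 = 5460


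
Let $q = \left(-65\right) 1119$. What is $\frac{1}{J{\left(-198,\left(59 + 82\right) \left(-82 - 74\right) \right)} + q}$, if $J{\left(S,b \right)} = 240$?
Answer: $- \frac{1}{72495} \approx -1.3794 \cdot 10^{-5}$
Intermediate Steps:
$q = -72735$
$\frac{1}{J{\left(-198,\left(59 + 82\right) \left(-82 - 74\right) \right)} + q} = \frac{1}{240 - 72735} = \frac{1}{-72495} = - \frac{1}{72495}$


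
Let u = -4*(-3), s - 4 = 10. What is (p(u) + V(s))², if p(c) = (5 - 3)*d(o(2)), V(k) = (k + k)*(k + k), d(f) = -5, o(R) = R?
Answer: 599076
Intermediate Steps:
s = 14 (s = 4 + 10 = 14)
u = 12
V(k) = 4*k² (V(k) = (2*k)*(2*k) = 4*k²)
p(c) = -10 (p(c) = (5 - 3)*(-5) = 2*(-5) = -10)
(p(u) + V(s))² = (-10 + 4*14²)² = (-10 + 4*196)² = (-10 + 784)² = 774² = 599076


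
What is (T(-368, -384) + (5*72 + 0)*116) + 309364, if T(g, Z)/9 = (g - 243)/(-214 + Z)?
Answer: 16152127/46 ≈ 3.5113e+5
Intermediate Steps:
T(g, Z) = 9*(-243 + g)/(-214 + Z) (T(g, Z) = 9*((g - 243)/(-214 + Z)) = 9*((-243 + g)/(-214 + Z)) = 9*(-243 + g)/(-214 + Z))
(T(-368, -384) + (5*72 + 0)*116) + 309364 = (9*(-243 - 368)/(-214 - 384) + (5*72 + 0)*116) + 309364 = (9*(-611)/(-598) + (360 + 0)*116) + 309364 = (9*(-1/598)*(-611) + 360*116) + 309364 = (423/46 + 41760) + 309364 = 1921383/46 + 309364 = 16152127/46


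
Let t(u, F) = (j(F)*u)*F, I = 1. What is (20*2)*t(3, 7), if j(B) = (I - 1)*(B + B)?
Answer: 0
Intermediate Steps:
j(B) = 0 (j(B) = (1 - 1)*(B + B) = 0*(2*B) = 0)
t(u, F) = 0 (t(u, F) = (0*u)*F = 0*F = 0)
(20*2)*t(3, 7) = (20*2)*0 = 40*0 = 0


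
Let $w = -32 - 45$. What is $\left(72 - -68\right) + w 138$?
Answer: $-10486$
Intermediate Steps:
$w = -77$
$\left(72 - -68\right) + w 138 = \left(72 - -68\right) - 10626 = \left(72 + 68\right) - 10626 = 140 - 10626 = -10486$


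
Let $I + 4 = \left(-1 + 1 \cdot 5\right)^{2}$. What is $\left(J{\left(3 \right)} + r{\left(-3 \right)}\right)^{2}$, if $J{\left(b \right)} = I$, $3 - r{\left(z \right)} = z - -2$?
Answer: $256$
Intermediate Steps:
$r{\left(z \right)} = 1 - z$ ($r{\left(z \right)} = 3 - \left(z - -2\right) = 3 - \left(z + 2\right) = 3 - \left(2 + z\right) = 1 - z$)
$I = 12$ ($I = -4 + \left(-1 + 1 \cdot 5\right)^{2} = -4 + \left(-1 + 5\right)^{2} = -4 + 4^{2} = -4 + 16 = 12$)
$J{\left(b \right)} = 12$
$\left(J{\left(3 \right)} + r{\left(-3 \right)}\right)^{2} = \left(12 + \left(1 - -3\right)\right)^{2} = \left(12 + \left(1 + 3\right)\right)^{2} = \left(12 + 4\right)^{2} = 16^{2} = 256$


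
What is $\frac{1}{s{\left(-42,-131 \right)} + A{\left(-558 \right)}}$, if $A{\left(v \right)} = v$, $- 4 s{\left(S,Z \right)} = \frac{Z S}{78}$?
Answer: $- \frac{52}{29933} \approx -0.0017372$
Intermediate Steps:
$s{\left(S,Z \right)} = - \frac{S Z}{312}$ ($s{\left(S,Z \right)} = - \frac{Z S \frac{1}{78}}{4} = - \frac{S Z \frac{1}{78}}{4} = - \frac{\frac{1}{78} S Z}{4} = - \frac{S Z}{312}$)
$\frac{1}{s{\left(-42,-131 \right)} + A{\left(-558 \right)}} = \frac{1}{\left(- \frac{1}{312}\right) \left(-42\right) \left(-131\right) - 558} = \frac{1}{- \frac{917}{52} - 558} = \frac{1}{- \frac{29933}{52}} = - \frac{52}{29933}$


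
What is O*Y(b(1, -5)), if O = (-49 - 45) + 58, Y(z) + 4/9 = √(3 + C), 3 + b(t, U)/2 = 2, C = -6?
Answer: 16 - 36*I*√3 ≈ 16.0 - 62.354*I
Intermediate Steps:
b(t, U) = -2 (b(t, U) = -6 + 2*2 = -6 + 4 = -2)
Y(z) = -4/9 + I*√3 (Y(z) = -4/9 + √(3 - 6) = -4/9 + √(-3) = -4/9 + I*√3)
O = -36 (O = -94 + 58 = -36)
O*Y(b(1, -5)) = -36*(-4/9 + I*√3) = 16 - 36*I*√3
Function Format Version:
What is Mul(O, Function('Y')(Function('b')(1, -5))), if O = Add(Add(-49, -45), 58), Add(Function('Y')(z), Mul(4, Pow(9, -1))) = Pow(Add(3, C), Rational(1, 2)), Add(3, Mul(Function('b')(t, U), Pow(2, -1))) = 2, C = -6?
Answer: Add(16, Mul(-36, I, Pow(3, Rational(1, 2)))) ≈ Add(16.000, Mul(-62.354, I))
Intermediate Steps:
Function('b')(t, U) = -2 (Function('b')(t, U) = Add(-6, Mul(2, 2)) = Add(-6, 4) = -2)
Function('Y')(z) = Add(Rational(-4, 9), Mul(I, Pow(3, Rational(1, 2)))) (Function('Y')(z) = Add(Rational(-4, 9), Pow(Add(3, -6), Rational(1, 2))) = Add(Rational(-4, 9), Pow(-3, Rational(1, 2))) = Add(Rational(-4, 9), Mul(I, Pow(3, Rational(1, 2)))))
O = -36 (O = Add(-94, 58) = -36)
Mul(O, Function('Y')(Function('b')(1, -5))) = Mul(-36, Add(Rational(-4, 9), Mul(I, Pow(3, Rational(1, 2))))) = Add(16, Mul(-36, I, Pow(3, Rational(1, 2))))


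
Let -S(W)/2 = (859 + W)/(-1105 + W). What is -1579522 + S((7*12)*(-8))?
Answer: -2806810220/1777 ≈ -1.5795e+6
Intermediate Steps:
S(W) = -2*(859 + W)/(-1105 + W)
-1579522 + S((7*12)*(-8)) = -1579522 + 2*(-859 - 7*12*(-8))/(-1105 + (7*12)*(-8)) = -1579522 + 2*(-859 - 84*(-8))/(-1105 + 84*(-8)) = -1579522 + 2*(-859 - 1*(-672))/(-1105 - 672) = -1579522 + 2*(-859 + 672)/(-1777) = -1579522 + 2*(-1/1777)*(-187) = -1579522 + 374/1777 = -2806810220/1777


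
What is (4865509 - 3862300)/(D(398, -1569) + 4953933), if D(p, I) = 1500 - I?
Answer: 334403/1652334 ≈ 0.20238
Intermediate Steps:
(4865509 - 3862300)/(D(398, -1569) + 4953933) = (4865509 - 3862300)/((1500 - 1*(-1569)) + 4953933) = 1003209/((1500 + 1569) + 4953933) = 1003209/(3069 + 4953933) = 1003209/4957002 = 1003209*(1/4957002) = 334403/1652334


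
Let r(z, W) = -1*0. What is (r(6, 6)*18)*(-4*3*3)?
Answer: 0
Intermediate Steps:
r(z, W) = 0
(r(6, 6)*18)*(-4*3*3) = (0*18)*(-4*3*3) = 0*(-12*3) = 0*(-36) = 0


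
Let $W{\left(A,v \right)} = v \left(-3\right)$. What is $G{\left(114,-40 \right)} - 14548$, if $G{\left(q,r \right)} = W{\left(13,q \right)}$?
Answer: $-14890$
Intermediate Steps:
$W{\left(A,v \right)} = - 3 v$
$G{\left(q,r \right)} = - 3 q$
$G{\left(114,-40 \right)} - 14548 = \left(-3\right) 114 - 14548 = -342 - 14548 = -14890$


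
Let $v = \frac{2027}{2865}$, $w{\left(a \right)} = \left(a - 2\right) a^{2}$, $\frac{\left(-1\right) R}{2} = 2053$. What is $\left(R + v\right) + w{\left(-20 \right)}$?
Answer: $- \frac{36973663}{2865} \approx -12905.0$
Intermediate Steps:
$R = -4106$ ($R = \left(-2\right) 2053 = -4106$)
$w{\left(a \right)} = a^{2} \left(-2 + a\right)$ ($w{\left(a \right)} = \left(-2 + a\right) a^{2} = a^{2} \left(-2 + a\right)$)
$v = \frac{2027}{2865}$ ($v = 2027 \cdot \frac{1}{2865} = \frac{2027}{2865} \approx 0.7075$)
$\left(R + v\right) + w{\left(-20 \right)} = \left(-4106 + \frac{2027}{2865}\right) + \left(-20\right)^{2} \left(-2 - 20\right) = - \frac{11761663}{2865} + 400 \left(-22\right) = - \frac{11761663}{2865} - 8800 = - \frac{36973663}{2865}$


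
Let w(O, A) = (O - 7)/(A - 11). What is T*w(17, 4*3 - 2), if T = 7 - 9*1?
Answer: 20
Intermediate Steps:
w(O, A) = (-7 + O)/(-11 + A)
T = -2 (T = 7 - 9 = -2)
T*w(17, 4*3 - 2) = -2*(-7 + 17)/(-11 + (4*3 - 2)) = -2*10/(-11 + (12 - 2)) = -2*10/(-11 + 10) = -2*10/(-1) = -(-2)*10 = -2*(-10) = 20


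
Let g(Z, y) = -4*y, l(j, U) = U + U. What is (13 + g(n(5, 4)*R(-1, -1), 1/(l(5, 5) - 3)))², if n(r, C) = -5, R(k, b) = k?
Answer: 7569/49 ≈ 154.47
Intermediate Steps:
l(j, U) = 2*U
(13 + g(n(5, 4)*R(-1, -1), 1/(l(5, 5) - 3)))² = (13 - 4/(2*5 - 3))² = (13 - 4/(10 - 3))² = (13 - 4/7)² = (87/7)² = 7569/49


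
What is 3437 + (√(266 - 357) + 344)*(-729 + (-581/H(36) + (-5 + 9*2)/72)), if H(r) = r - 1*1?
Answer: -11384428/45 - 268351*I*√91/360 ≈ -2.5299e+5 - 7110.9*I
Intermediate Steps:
H(r) = -1 + r (H(r) = r - 1 = -1 + r)
3437 + (√(266 - 357) + 344)*(-729 + (-581/H(36) + (-5 + 9*2)/72)) = 3437 + (√(266 - 357) + 344)*(-729 + (-581/(-1 + 36) + (-5 + 9*2)/72)) = 3437 + (√(-91) + 344)*(-729 + (-581/35 + (-5 + 18)*(1/72))) = 3437 + (I*√91 + 344)*(-729 + (-581*1/35 + 13*(1/72))) = 3437 + (344 + I*√91)*(-729 + (-83/5 + 13/72)) = 3437 + (344 + I*√91)*(-729 - 5911/360) = 3437 + (344 + I*√91)*(-268351/360) = 3437 + (-11539093/45 - 268351*I*√91/360) = -11384428/45 - 268351*I*√91/360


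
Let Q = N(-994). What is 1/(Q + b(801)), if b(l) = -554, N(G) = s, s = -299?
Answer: -1/853 ≈ -0.0011723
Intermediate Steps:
N(G) = -299
Q = -299
1/(Q + b(801)) = 1/(-299 - 554) = 1/(-853) = -1/853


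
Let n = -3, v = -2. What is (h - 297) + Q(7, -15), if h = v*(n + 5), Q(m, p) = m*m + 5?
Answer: -247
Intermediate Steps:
Q(m, p) = 5 + m**2 (Q(m, p) = m**2 + 5 = 5 + m**2)
h = -4 (h = -2*(-3 + 5) = -2*2 = -4)
(h - 297) + Q(7, -15) = (-4 - 297) + (5 + 7**2) = -301 + (5 + 49) = -301 + 54 = -247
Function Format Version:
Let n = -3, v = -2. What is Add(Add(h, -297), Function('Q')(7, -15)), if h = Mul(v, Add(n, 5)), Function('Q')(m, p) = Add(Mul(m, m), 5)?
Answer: -247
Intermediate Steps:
Function('Q')(m, p) = Add(5, Pow(m, 2)) (Function('Q')(m, p) = Add(Pow(m, 2), 5) = Add(5, Pow(m, 2)))
h = -4 (h = Mul(-2, Add(-3, 5)) = Mul(-2, 2) = -4)
Add(Add(h, -297), Function('Q')(7, -15)) = Add(Add(-4, -297), Add(5, Pow(7, 2))) = Add(-301, Add(5, 49)) = Add(-301, 54) = -247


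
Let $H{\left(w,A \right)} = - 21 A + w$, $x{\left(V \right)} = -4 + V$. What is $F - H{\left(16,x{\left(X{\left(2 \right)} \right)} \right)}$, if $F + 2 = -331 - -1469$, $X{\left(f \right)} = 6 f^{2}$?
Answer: $1540$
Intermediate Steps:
$H{\left(w,A \right)} = w - 21 A$
$F = 1136$ ($F = -2 - -1138 = -2 + \left(-331 + 1469\right) = -2 + 1138 = 1136$)
$F - H{\left(16,x{\left(X{\left(2 \right)} \right)} \right)} = 1136 - \left(16 - 21 \left(-4 + 6 \cdot 2^{2}\right)\right) = 1136 - \left(16 - 21 \left(-4 + 6 \cdot 4\right)\right) = 1136 - \left(16 - 21 \left(-4 + 24\right)\right) = 1136 - \left(16 - 420\right) = 1136 - -404 = 1136 + 404 = 1540$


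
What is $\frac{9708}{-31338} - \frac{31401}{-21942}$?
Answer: $\frac{14278363}{12733674} \approx 1.1213$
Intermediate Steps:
$\frac{9708}{-31338} - \frac{31401}{-21942} = 9708 \left(- \frac{1}{31338}\right) - - \frac{3489}{2438} = - \frac{1618}{5223} + \frac{3489}{2438} = \frac{14278363}{12733674}$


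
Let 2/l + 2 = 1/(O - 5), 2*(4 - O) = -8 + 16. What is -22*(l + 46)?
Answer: -992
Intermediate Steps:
O = 0 (O = 4 - (-8 + 16)/2 = 4 - 1/2*8 = 4 - 4 = 0)
l = -10/11 (l = 2/(-2 + 1/(0 - 5)) = 2/(-2 + 1/(-5)) = 2/(-2 - 1/5) = 2/(-11/5) = 2*(-5/11) = -10/11 ≈ -0.90909)
-22*(l + 46) = -22*(-10/11 + 46) = -22*496/11 = -992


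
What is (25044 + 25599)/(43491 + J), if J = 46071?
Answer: 16881/29854 ≈ 0.56545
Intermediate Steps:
(25044 + 25599)/(43491 + J) = (25044 + 25599)/(43491 + 46071) = 50643/89562 = 50643*(1/89562) = 16881/29854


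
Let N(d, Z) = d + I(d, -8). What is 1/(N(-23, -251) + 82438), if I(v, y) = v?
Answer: 1/82392 ≈ 1.2137e-5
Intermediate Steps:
N(d, Z) = 2*d (N(d, Z) = d + d = 2*d)
1/(N(-23, -251) + 82438) = 1/(2*(-23) + 82438) = 1/(-46 + 82438) = 1/82392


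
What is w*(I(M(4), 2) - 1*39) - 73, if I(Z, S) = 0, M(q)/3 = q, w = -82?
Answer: 3125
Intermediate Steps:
M(q) = 3*q
w*(I(M(4), 2) - 1*39) - 73 = -82*(0 - 1*39) - 73 = -82*(0 - 39) - 73 = -82*(-39) - 73 = 3198 - 73 = 3125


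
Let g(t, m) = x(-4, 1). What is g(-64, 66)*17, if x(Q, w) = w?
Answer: 17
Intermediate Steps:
g(t, m) = 1
g(-64, 66)*17 = 1*17 = 17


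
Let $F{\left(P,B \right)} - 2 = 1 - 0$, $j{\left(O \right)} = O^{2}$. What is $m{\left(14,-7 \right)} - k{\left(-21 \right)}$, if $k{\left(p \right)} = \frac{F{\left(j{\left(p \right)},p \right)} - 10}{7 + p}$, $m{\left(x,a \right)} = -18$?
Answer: $- \frac{37}{2} \approx -18.5$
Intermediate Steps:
$F{\left(P,B \right)} = 3$ ($F{\left(P,B \right)} = 2 + \left(1 - 0\right) = 2 + \left(1 + 0\right) = 2 + 1 = 3$)
$k{\left(p \right)} = - \frac{7}{7 + p}$ ($k{\left(p \right)} = \frac{3 - 10}{7 + p} = - \frac{7}{7 + p}$)
$m{\left(14,-7 \right)} - k{\left(-21 \right)} = -18 - - \frac{7}{7 - 21} = -18 - - \frac{7}{-14} = -18 - \left(-7\right) \left(- \frac{1}{14}\right) = -18 - \frac{1}{2} = - \frac{37}{2}$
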